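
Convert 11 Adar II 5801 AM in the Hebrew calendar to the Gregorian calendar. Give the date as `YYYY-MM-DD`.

Julian Day Number of the source date = 2466593.
Converting JDN 2466593 to the Gregorian calendar gives 14 March 2041 CE.

2041-03-14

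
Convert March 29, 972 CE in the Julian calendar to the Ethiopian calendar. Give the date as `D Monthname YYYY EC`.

3 Miyazya 964 EC

Both dates share Julian Day Number 2076169; in the Ethiopian calendar that is 3 Miyazya 964 EC.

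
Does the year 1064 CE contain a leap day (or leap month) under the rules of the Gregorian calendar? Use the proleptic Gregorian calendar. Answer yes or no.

yes

1064 is divisible by 4 and not by 100, so it is a leap year.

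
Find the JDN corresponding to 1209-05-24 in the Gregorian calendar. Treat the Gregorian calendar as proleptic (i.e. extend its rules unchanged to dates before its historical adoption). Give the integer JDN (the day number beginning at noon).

2162782

JDN 2299161 is 15 October 1582 CE (Gregorian); the target day is −136379 days from there, so JDN = 2162782.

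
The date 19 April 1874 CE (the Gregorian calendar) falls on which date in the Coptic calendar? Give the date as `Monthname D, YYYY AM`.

Both dates share Julian Day Number 2405633; in the Coptic calendar that is 12 Parmouti 1590 AM.

Parmouti 12, 1590 AM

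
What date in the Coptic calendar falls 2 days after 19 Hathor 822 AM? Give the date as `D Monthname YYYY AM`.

The starting date is JDN 2124978; 2124978 + 2 = 2124980.
JDN 2124980 corresponds to 21 Hathor 822 AM.

21 Hathor 822 AM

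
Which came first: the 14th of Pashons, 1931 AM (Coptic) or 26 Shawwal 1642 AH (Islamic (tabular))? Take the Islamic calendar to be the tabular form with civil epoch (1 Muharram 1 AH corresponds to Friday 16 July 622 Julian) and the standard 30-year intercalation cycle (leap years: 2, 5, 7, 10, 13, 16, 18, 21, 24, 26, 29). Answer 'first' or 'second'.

first

First date → JDN 2530215; second date → JDN 2530247.
JDN 2530215 < JDN 2530247, so the first date is earlier.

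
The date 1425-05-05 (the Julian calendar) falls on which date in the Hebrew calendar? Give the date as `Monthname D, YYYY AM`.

Both dates share Julian Day Number 2241664; in the Hebrew calendar that is 17 Iyar 5185 AM.

Iyar 17, 5185 AM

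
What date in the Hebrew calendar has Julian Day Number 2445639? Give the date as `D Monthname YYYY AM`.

The Gregorian equivalent of JDN 2445639 is 31 October 1983.
In the Hebrew calendar that day is 24 Cheshvan 5744 AM.

24 Cheshvan 5744 AM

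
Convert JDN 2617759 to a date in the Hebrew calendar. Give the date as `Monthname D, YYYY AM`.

The Gregorian equivalent of JDN 2617759 is 29 January 2455.
In the Hebrew calendar that day is Shevat 10, 6215 AM.

Shevat 10, 6215 AM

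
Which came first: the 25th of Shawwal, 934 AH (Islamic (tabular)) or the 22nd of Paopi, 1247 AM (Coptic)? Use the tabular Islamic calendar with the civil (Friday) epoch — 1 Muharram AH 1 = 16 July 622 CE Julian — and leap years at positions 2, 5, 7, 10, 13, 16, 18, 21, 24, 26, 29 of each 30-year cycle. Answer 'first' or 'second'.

first

First date → JDN 2279354; second date → JDN 2280182.
JDN 2279354 < JDN 2280182, so the first date is earlier.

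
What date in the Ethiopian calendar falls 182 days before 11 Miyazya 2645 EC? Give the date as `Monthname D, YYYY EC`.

JDN of 11 Miyazya 2645 EC = 2690162.
2690162 − 182 = 2689980.
JDN 2689980 in the Ethiopian calendar is Tikimt 9, 2645 EC.

Tikimt 9, 2645 EC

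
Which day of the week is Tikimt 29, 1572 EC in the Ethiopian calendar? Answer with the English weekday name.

In the proleptic Gregorian calendar this is 6 November 1579 (JDN 2298087).
Since JDN mod 7 = 1 (0 = Monday), the day is Tuesday.

Tuesday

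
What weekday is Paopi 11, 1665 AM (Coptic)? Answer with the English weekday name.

Thursday

Equivalently 21 October 1948 Gregorian, JDN 2432846.
JDN 2432846 mod 7 = 3, and JDN 0 was a Monday, so this is a Thursday.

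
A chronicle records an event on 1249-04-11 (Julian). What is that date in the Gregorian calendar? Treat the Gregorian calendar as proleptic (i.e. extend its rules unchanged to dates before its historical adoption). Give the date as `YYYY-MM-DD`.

The Julian–Gregorian offset here is 7 days (Julian trailing).
11 April 1249 Julian + 7 days → 18 April 1249 Gregorian.

1249-04-18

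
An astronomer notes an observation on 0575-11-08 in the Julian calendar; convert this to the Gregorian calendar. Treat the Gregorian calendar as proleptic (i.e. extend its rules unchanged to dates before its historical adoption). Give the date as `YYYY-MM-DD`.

At this point the Julian calendar is 2 days behind the Gregorian.
8 November 575 Julian + 2 days → 10 November 575 Gregorian.

0575-11-10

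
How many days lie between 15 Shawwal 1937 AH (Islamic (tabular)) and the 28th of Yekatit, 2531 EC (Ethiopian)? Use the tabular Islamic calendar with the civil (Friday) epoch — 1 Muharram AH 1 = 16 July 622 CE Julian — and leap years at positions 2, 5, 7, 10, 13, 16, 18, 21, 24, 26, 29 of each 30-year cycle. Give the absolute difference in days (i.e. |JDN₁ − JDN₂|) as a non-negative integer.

JDN of the first date = 2634774.
JDN of the second date = 2648480.
|2648480 − 2634774| = 13706.

13706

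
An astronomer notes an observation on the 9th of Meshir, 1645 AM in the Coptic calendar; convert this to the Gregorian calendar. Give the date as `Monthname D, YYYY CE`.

Both dates share Julian Day Number 2425659; in the Gregorian calendar that is 16 February 1929 CE.

February 16, 1929 CE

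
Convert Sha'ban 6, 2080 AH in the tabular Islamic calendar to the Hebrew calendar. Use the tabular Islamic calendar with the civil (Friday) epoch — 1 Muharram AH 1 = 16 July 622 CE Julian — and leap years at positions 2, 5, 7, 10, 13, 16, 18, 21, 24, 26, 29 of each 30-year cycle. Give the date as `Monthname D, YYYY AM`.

Nisan 7, 6400 AM

Julian Day Number of the source date = 2685380.
Converting JDN 2685380 to the Hebrew calendar gives 7 Nisan 6400 AM.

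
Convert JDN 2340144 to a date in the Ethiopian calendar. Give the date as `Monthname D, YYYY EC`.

The Gregorian equivalent of JDN 2340144 is 29 December 1694.
In the Ethiopian calendar that day is Tahsas 23, 1687 EC.

Tahsas 23, 1687 EC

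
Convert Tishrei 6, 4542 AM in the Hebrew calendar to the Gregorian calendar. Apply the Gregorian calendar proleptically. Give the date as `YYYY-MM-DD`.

Julian Day Number of the source date = 2006590.
Converting JDN 2006590 to the Gregorian calendar gives 3 October 781 CE.

0781-10-03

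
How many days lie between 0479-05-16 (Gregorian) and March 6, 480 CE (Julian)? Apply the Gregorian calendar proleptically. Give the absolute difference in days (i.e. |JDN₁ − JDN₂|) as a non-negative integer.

JDN of the first date = 1896147.
JDN of the second date = 1896443.
|1896443 − 1896147| = 296.

296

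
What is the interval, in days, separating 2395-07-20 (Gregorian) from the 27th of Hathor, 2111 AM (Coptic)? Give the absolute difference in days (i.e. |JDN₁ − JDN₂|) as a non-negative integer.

223

First date → JDN 2596016; second date → JDN 2595793.
The interval is |2596016 − 2595793| = 223 days.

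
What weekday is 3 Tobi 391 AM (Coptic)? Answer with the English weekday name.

Friday

This is JDN 1967599 (1 January 675 Gregorian).
JDN 1967599 mod 7 = 4, and JDN 0 was a Monday, so this is a Friday.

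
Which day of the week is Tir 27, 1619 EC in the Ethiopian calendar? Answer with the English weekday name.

This is JDN 2315341 (1 February 1627 Gregorian).
Since JDN mod 7 = 0 (0 = Monday), the day is Monday.

Monday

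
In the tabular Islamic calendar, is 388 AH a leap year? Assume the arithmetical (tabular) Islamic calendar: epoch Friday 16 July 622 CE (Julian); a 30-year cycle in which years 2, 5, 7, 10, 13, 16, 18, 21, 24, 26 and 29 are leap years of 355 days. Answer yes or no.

Year 388 AH is year 28 of its 30-year cycle; leap positions are 2, 5, 7, 10, 13, 16, 18, 21, 24, 26, 29, so it is a common year (354 days).

no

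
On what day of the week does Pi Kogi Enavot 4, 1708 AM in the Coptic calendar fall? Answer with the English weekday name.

Wednesday

In the Gregorian calendar this is 9 September 1992 (JDN 2448875).
JDN 2448875 mod 7 = 2, and JDN 0 was a Monday, so this is a Wednesday.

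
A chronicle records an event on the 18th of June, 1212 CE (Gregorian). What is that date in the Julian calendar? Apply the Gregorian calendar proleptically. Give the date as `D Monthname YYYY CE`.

11 June 1212 CE

For dates in this range the Gregorian date is 7 days ahead of the Julian.
18 June 1212 Gregorian − 7 days → 11 June 1212 Julian.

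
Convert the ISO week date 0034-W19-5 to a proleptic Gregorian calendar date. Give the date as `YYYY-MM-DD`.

0034-05-12

ISO week 1 of 34 is the week containing the first Thursday of 34.
Week 19, day 5 (Friday) lands on 0034-05-12.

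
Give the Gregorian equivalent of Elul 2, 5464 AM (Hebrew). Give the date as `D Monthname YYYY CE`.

Both dates share Julian Day Number 2343677; in the Gregorian calendar that is 1 September 1704 CE.

1 September 1704 CE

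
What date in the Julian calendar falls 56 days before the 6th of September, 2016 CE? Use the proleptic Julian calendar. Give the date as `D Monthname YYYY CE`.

The starting date is JDN 2457651; 2457651 − 56 = 2457595.
JDN 2457595 corresponds to 12 July 2016 CE.

12 July 2016 CE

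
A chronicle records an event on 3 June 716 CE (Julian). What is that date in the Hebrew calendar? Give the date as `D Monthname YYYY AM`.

Both dates share Julian Day Number 1982731; in the Hebrew calendar that is 9 Sivan 4476 AM.

9 Sivan 4476 AM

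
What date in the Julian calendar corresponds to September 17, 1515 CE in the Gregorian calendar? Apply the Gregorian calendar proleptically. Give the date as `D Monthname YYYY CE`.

7 September 1515 CE

For dates in this range the Gregorian date is 10 days ahead of the Julian.
17 September 1515 Gregorian − 10 days → 7 September 1515 Julian.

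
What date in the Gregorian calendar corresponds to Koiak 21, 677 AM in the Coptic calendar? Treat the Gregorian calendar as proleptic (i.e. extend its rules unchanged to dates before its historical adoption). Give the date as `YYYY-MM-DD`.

0960-12-22

Julian Day Number of the source date = 2072049.
Converting JDN 2072049 to the Gregorian calendar gives 22 December 960 CE.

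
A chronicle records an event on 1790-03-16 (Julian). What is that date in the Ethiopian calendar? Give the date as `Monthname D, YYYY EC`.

Megabit 20, 1782 EC

Julian Day Number of the source date = 2374930.
Converting JDN 2374930 to the Ethiopian calendar gives 20 Megabit 1782 EC.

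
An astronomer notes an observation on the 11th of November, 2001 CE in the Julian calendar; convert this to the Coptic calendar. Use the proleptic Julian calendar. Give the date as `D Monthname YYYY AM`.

15 Hathor 1718 AM

Both dates share Julian Day Number 2452238; in the Coptic calendar that is 15 Hathor 1718 AM.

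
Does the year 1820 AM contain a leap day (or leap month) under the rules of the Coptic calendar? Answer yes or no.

1820 mod 4 = 0; in the Coptic calendar a year is leap when year mod 4 = 3, so it is a common year.

no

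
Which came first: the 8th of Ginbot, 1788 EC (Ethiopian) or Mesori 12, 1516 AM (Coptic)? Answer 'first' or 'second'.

first

The two dates have Julian Day Numbers 2377170 and 2378725 respectively.
Since 2377170 < 2378725, the first date comes first.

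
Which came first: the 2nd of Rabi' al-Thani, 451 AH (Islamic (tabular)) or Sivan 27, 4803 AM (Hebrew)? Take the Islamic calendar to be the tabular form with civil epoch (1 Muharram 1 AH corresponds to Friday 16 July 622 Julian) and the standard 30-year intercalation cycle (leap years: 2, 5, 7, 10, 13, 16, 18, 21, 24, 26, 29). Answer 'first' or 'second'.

The two dates have Julian Day Numbers 2107995 and 2102172 respectively.
Since 2102172 < 2107995, the second date comes first.

second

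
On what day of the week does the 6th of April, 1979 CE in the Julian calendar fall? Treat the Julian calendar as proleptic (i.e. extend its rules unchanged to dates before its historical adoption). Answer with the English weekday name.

Thursday

In the Gregorian calendar this is 19 April 1979 (JDN 2443983).
2443983 ≡ 3 (mod 7); counting from Monday = 0 gives Thursday.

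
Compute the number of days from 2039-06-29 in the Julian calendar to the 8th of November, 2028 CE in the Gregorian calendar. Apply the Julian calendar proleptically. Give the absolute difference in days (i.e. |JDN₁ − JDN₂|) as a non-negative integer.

3898

First date → JDN 2465982; second date → JDN 2462084.
The interval is |2465982 − 2462084| = 3898 days.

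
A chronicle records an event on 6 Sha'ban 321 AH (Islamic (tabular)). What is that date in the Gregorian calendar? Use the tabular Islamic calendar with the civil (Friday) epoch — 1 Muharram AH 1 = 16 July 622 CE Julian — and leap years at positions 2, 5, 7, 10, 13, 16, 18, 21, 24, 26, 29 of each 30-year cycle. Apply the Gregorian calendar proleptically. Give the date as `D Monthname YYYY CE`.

Both dates share Julian Day Number 2062049; in the Gregorian calendar that is 6 August 933 CE.

6 August 933 CE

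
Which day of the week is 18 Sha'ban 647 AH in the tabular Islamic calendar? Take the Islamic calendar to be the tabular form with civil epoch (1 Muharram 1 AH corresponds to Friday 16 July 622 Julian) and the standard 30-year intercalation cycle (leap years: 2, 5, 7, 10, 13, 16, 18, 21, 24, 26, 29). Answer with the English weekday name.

Friday

This is JDN 2177585 (3 December 1249 Gregorian).
2177585 ≡ 4 (mod 7); counting from Monday = 0 gives Friday.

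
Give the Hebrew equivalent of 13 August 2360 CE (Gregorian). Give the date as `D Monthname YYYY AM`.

Julian Day Number of the source date = 2583257.
Converting JDN 2583257 to the Hebrew calendar gives 30 Av 6120 AM.

30 Av 6120 AM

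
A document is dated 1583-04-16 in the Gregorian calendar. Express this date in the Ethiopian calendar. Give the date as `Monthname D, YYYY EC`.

Miyazya 11, 1575 EC

Both dates share Julian Day Number 2299344; in the Ethiopian calendar that is 11 Miyazya 1575 EC.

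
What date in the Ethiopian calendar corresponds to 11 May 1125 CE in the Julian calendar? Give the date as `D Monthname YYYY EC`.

16 Ginbot 1117 EC

The source date corresponds to 18 May 1125 in the proleptic Gregorian calendar (JDN 2132095).
That day falls on 16 Ginbot 1117 EC in the Ethiopian calendar.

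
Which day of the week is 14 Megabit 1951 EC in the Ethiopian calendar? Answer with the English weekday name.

Monday

This is JDN 2436651 (23 March 1959 Gregorian).
Since JDN mod 7 = 0 (0 = Monday), the day is Monday.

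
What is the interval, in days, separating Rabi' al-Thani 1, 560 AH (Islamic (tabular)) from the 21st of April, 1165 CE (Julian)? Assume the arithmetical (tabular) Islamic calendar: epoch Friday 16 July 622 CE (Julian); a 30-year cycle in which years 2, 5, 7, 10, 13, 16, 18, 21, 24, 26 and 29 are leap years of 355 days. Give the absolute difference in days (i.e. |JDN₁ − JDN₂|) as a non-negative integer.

JDN of the first date = 2146620.
JDN of the second date = 2146685.
|2146685 − 2146620| = 65.

65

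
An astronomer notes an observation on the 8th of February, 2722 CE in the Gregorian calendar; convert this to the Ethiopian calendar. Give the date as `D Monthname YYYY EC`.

25 Tir 2714 EC

Julian Day Number of the source date = 2715288.
Converting JDN 2715288 to the Ethiopian calendar gives 25 Tir 2714 EC.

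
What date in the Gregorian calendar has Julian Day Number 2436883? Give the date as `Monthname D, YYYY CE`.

November 10, 1959 CE

JDN 2451545 is 1 Jan 2000; 2436883 is −14662 days from there.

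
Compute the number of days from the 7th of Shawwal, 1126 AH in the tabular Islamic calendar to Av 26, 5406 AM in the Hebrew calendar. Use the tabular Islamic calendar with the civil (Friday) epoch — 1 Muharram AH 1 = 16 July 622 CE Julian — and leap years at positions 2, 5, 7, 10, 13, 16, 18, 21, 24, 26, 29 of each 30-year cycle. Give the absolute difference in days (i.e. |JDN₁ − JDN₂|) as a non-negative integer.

First date → JDN 2347374; second date → JDN 2322468.
The interval is |2347374 − 2322468| = 24906 days.

24906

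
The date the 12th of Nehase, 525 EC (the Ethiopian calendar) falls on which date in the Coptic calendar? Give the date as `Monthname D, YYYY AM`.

Mesori 12, 249 AM

Julian Day Number of the source date = 1915953.
Converting JDN 1915953 to the Coptic calendar gives 12 Mesori 249 AM.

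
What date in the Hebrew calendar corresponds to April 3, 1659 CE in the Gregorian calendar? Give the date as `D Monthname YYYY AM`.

Both dates share Julian Day Number 2327090; in the Hebrew calendar that is 10 Nisan 5419 AM.

10 Nisan 5419 AM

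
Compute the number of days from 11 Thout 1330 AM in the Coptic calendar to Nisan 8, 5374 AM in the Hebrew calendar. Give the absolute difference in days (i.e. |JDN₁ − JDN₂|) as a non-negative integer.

First date → JDN 2310457; second date → JDN 2310638.
The interval is |2310457 − 2310638| = 181 days.

181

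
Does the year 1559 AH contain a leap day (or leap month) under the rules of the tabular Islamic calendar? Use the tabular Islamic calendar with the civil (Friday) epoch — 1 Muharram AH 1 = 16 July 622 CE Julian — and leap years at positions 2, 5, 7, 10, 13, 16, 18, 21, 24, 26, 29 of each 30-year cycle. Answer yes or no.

yes

Year 1559 AH is year 29 of its 30-year cycle; leap positions are 2, 5, 7, 10, 13, 16, 18, 21, 24, 26, 29, so it is a leap year (355 days).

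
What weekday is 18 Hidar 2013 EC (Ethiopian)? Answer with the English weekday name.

Friday

Equivalently 27 November 2020 Gregorian, JDN 2459181.
Since JDN mod 7 = 4 (0 = Monday), the day is Friday.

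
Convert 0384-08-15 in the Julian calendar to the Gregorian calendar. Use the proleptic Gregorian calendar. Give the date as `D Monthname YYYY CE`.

16 August 384 CE

For dates in this range the Gregorian date is 1 day ahead of the Julian.
15 August 384 Julian + 1 day → 16 August 384 Gregorian.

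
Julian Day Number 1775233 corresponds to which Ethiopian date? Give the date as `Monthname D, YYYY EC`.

The proleptic Gregorian equivalent of JDN 1775233 is 27 April 148.
In the Ethiopian calendar that day is Ginbot 3, 140 EC.

Ginbot 3, 140 EC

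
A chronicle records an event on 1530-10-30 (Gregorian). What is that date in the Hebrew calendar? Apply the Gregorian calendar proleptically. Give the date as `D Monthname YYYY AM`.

Julian Day Number of the source date = 2280183.
Converting JDN 2280183 to the Hebrew calendar gives 29 Tishrei 5291 AM.

29 Tishrei 5291 AM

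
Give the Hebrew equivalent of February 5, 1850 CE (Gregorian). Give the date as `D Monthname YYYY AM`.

Both dates share Julian Day Number 2396794; in the Hebrew calendar that is 23 Shevat 5610 AM.

23 Shevat 5610 AM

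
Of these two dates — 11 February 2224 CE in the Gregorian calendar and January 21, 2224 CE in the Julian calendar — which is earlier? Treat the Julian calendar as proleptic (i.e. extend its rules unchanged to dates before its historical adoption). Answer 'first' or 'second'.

First date → JDN 2533400; second date → JDN 2533394.
JDN 2533394 < JDN 2533400, so the second date is earlier.

second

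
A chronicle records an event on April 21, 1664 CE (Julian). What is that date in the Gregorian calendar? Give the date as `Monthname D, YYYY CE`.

The Julian–Gregorian offset here is 10 days (Julian trailing).
21 April 1664 Julian + 10 days → 1 May 1664 Gregorian.

May 1, 1664 CE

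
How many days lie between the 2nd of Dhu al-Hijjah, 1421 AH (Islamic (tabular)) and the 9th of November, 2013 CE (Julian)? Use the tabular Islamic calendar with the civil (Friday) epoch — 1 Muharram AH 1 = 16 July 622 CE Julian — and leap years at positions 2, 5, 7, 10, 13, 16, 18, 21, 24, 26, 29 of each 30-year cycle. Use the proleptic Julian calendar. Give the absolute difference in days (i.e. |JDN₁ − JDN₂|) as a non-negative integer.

4652

JDN of the first date = 2451967.
JDN of the second date = 2456619.
|2456619 − 2451967| = 4652.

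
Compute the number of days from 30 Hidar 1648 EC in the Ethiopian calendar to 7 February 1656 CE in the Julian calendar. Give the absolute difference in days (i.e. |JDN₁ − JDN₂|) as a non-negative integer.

72

JDN of the first date = 2325877.
JDN of the second date = 2325949.
|2325949 − 2325877| = 72.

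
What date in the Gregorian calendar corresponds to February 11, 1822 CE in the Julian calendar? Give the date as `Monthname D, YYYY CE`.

For dates in this range the Gregorian date is 12 days ahead of the Julian.
11 February 1822 Julian + 12 days → 23 February 1822 Gregorian.

February 23, 1822 CE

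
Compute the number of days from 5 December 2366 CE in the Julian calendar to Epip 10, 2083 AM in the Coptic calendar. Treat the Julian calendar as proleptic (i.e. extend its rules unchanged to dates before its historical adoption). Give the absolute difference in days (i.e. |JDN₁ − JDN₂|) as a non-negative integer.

211

JDN of the first date = 2585578.
JDN of the second date = 2585789.
|2585789 − 2585578| = 211.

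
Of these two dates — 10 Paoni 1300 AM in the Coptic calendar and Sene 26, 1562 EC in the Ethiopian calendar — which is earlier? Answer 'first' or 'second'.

second

Converting both to JDN: 2299769 vs 2294671; the smaller is the second.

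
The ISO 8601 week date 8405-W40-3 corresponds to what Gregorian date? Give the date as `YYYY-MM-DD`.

ISO week 1 of 8405 is the week containing the first Thursday of 8405.
Week 40, day 3 (Wednesday) lands on 8405-10-05.

8405-10-05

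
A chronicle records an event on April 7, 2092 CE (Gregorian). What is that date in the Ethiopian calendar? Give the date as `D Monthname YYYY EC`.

29 Megabit 2084 EC

Both dates share Julian Day Number 2485245; in the Ethiopian calendar that is 29 Megabit 2084 EC.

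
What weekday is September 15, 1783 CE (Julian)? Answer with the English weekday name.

Friday

Equivalently 26 September 1783 Gregorian, JDN 2372556.
2372556 ≡ 4 (mod 7); counting from Monday = 0 gives Friday.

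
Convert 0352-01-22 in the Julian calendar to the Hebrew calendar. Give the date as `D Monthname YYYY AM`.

The source date corresponds to 23 January 352 in the proleptic Gregorian calendar (JDN 1849647).
That day falls on 19 Shevat 4112 AM in the Hebrew calendar.

19 Shevat 4112 AM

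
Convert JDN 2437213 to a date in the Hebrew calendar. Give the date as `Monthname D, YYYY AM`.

Tishrei 14, 5721 AM

The Gregorian equivalent of JDN 2437213 is 5 October 1960.
In the Hebrew calendar that day is Tishrei 14, 5721 AM.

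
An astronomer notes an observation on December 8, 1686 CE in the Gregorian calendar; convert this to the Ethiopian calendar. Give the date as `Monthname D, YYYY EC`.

Tahsas 2, 1679 EC

Julian Day Number of the source date = 2337201.
Converting JDN 2337201 to the Ethiopian calendar gives 2 Tahsas 1679 EC.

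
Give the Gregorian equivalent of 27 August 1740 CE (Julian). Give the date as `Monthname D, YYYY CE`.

September 7, 1740 CE

For dates in this range the Gregorian date is 11 days ahead of the Julian.
27 August 1740 Julian + 11 days → 7 September 1740 Gregorian.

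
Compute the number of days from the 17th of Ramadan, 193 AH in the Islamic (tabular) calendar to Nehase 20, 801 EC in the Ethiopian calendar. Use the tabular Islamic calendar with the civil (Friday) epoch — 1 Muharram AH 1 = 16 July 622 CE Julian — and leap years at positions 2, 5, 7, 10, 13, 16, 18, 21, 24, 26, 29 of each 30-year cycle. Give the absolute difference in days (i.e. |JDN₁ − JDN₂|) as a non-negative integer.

40

First date → JDN 2016730; second date → JDN 2016770.
The interval is |2016730 − 2016770| = 40 days.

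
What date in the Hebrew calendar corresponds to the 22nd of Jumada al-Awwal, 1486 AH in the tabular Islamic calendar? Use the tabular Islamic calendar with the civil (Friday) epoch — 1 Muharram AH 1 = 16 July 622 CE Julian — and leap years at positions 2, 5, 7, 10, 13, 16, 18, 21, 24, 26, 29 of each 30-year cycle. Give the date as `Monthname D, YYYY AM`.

Elul 21, 5823 AM

Julian Day Number of the source date = 2474813.
Converting JDN 2474813 to the Hebrew calendar gives 21 Elul 5823 AM.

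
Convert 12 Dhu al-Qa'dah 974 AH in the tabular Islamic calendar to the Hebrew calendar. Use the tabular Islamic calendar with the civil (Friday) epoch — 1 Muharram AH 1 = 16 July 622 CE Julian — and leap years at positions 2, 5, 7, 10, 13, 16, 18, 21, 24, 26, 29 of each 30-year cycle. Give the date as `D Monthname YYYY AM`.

Both dates share Julian Day Number 2293545; in the Hebrew calendar that is 13 Sivan 5327 AM.

13 Sivan 5327 AM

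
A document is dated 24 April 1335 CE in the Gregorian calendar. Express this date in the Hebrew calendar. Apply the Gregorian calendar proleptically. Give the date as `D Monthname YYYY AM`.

Julian Day Number of the source date = 2208772.
Converting JDN 2208772 to the Hebrew calendar gives 22 Nisan 5095 AM.

22 Nisan 5095 AM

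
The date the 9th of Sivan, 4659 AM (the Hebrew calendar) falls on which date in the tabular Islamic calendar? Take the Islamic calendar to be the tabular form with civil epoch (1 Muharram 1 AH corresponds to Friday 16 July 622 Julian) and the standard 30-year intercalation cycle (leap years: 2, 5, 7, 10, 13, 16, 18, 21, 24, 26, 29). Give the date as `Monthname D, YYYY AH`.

Jumada al-Awwal 9, 286 AH

The source date corresponds to 27 May 899 in the proleptic Gregorian calendar (JDN 2049560).
That day falls on 9 Jumada al-Awwal 286 AH in the tabular Islamic calendar.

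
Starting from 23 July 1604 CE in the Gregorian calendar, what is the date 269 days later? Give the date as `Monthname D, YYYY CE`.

April 18, 1605 CE

The starting date is JDN 2307113; 2307113 + 269 = 2307382.
JDN 2307382 corresponds to April 18, 1605 CE.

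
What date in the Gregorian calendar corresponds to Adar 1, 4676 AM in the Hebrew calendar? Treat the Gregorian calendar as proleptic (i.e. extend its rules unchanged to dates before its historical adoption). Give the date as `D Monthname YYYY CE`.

12 February 916 CE

Julian Day Number of the source date = 2055664.
Converting JDN 2055664 to the Gregorian calendar gives 12 February 916 CE.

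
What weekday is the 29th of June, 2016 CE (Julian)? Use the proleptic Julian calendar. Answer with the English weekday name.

Tuesday

In the Gregorian calendar this is 12 July 2016 (JDN 2457582).
2457582 ≡ 1 (mod 7); counting from Monday = 0 gives Tuesday.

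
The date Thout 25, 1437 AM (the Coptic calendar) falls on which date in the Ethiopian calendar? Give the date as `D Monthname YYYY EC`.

25 Meskerem 1713 EC

Both dates share Julian Day Number 2349553; in the Ethiopian calendar that is 25 Meskerem 1713 EC.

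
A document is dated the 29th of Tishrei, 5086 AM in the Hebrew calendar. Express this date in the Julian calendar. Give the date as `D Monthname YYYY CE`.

The source date corresponds to 15 October 1325 in the proleptic Gregorian calendar (JDN 2205294).
That day falls on 7 October 1325 CE in the Julian calendar.

7 October 1325 CE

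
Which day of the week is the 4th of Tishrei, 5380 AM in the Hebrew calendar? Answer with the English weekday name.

Thursday

In the Gregorian calendar this is 12 September 1619 (JDN 2312642).
JDN 2312642 mod 7 = 3, and JDN 0 was a Monday, so this is a Thursday.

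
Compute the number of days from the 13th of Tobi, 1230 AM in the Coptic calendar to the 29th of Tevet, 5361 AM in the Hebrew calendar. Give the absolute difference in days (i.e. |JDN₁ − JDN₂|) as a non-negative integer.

JDN of the first date = 2274054.
JDN of the second date = 2305816.
|2305816 − 2274054| = 31762.

31762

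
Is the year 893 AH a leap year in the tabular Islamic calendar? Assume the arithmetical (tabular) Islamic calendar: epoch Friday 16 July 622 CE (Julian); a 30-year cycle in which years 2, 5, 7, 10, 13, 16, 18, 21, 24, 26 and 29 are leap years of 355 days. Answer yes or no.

no

Year 893 AH is year 23 of its 30-year cycle; leap positions are 2, 5, 7, 10, 13, 16, 18, 21, 24, 26, 29, so it is a common year (354 days).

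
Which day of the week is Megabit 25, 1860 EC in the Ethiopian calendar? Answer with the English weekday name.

Thursday

This is JDN 2403425 (2 April 1868 Gregorian).
2403425 ≡ 3 (mod 7); counting from Monday = 0 gives Thursday.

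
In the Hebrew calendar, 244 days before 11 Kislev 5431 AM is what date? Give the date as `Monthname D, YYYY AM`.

Nisan 4, 5430 AM

The starting date is JDN 2331343; 2331343 − 244 = 2331099.
JDN 2331099 corresponds to Nisan 4, 5430 AM.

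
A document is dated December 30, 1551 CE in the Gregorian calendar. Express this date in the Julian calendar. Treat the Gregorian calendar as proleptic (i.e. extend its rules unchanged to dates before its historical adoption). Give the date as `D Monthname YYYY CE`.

20 December 1551 CE

At this point the Julian calendar is 10 days behind the Gregorian.
30 December 1551 Gregorian − 10 days → 20 December 1551 Julian.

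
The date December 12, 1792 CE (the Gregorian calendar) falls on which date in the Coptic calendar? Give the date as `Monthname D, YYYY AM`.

Julian Day Number of the source date = 2375921.
Converting JDN 2375921 to the Coptic calendar gives 5 Koiak 1509 AM.

Koiak 5, 1509 AM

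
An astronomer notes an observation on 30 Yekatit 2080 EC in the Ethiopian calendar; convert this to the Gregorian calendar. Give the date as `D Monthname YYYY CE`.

Both dates share Julian Day Number 2483755; in the Gregorian calendar that is 9 March 2088 CE.

9 March 2088 CE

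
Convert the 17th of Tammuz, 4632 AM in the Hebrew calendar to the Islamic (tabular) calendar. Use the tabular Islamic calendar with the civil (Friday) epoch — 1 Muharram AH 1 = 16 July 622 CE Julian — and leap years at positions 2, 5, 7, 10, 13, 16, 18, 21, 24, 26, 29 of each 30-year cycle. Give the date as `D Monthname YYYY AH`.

The source date corresponds to 2 July 872 in the proleptic Gregorian calendar (JDN 2039735).
That day falls on 17 Sha'ban 258 AH in the tabular Islamic calendar.

17 Sha'ban 258 AH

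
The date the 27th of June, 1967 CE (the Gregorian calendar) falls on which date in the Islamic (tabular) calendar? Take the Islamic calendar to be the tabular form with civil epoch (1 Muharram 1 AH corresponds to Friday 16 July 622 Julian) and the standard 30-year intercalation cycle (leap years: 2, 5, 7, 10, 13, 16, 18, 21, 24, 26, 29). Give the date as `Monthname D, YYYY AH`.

Both dates share Julian Day Number 2439669; in the tabular Islamic calendar that is 19 Rabi' al-Awwal 1387 AH.

Rabi' al-Awwal 19, 1387 AH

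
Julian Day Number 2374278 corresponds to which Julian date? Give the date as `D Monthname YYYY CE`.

2 June 1788 CE

The Gregorian equivalent of JDN 2374278 is 13 June 1788.
In the Julian calendar that day is 2 June 1788 CE.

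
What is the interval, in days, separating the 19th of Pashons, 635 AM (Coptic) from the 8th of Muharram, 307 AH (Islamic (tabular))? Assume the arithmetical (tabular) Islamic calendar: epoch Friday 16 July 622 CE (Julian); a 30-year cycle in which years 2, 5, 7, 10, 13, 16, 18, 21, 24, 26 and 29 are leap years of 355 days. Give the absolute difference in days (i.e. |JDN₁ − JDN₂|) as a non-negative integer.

27

JDN of the first date = 2056856.
JDN of the second date = 2056883.
|2056883 − 2056856| = 27.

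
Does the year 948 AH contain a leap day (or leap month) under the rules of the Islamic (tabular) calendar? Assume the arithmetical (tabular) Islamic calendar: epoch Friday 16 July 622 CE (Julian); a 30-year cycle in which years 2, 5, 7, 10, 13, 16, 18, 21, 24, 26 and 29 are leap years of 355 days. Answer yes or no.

Year 948 AH is year 18 of its 30-year cycle; leap positions are 2, 5, 7, 10, 13, 16, 18, 21, 24, 26, 29, so it is a leap year (355 days).

yes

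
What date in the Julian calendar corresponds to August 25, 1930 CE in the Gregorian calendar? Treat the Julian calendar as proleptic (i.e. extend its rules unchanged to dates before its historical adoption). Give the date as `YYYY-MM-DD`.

The Julian–Gregorian offset here is 13 days (Julian trailing).
25 August 1930 Gregorian − 13 days → 12 August 1930 Julian.

1930-08-12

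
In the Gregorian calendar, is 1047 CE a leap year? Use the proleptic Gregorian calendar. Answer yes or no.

no

1047 is not divisible by 4, so it is a common year.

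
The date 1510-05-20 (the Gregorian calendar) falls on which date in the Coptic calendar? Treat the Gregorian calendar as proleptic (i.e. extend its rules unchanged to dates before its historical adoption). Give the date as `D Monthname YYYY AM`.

Julian Day Number of the source date = 2272715.
Converting JDN 2272715 to the Coptic calendar gives 15 Pashons 1226 AM.

15 Pashons 1226 AM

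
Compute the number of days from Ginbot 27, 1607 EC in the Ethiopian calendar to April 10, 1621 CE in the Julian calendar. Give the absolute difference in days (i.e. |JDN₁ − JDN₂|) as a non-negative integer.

2150

First date → JDN 2311078; second date → JDN 2313228.
The interval is |2311078 − 2313228| = 2150 days.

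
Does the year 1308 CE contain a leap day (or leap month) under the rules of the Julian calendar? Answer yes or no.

yes

1308 mod 4 = 0, so it is a leap year in the Julian calendar.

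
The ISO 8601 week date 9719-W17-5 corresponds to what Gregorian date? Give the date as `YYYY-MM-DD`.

9719-04-28

ISO week 1 of 9719 is the week containing the first Thursday of 9719.
Week 17, day 5 (Friday) lands on 9719-04-28.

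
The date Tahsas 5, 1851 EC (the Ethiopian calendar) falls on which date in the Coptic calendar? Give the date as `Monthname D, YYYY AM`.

Both dates share Julian Day Number 2400027; in the Coptic calendar that is 5 Koiak 1575 AM.

Koiak 5, 1575 AM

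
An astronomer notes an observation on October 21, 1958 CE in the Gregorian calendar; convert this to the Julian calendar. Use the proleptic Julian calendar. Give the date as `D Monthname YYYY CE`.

8 October 1958 CE

For dates in this range the Gregorian date is 13 days ahead of the Julian.
21 October 1958 Gregorian − 13 days → 8 October 1958 Julian.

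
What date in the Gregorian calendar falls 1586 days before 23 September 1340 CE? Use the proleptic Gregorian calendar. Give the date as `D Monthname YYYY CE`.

JDN of 23 September 1340 CE = 2210751.
2210751 − 1586 = 2209165.
JDN 2209165 in the Gregorian calendar is 21 May 1336 CE.

21 May 1336 CE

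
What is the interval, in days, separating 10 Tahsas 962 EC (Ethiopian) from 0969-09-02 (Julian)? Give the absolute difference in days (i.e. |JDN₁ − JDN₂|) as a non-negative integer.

95

First date → JDN 2075325; second date → JDN 2075230.
The interval is |2075325 − 2075230| = 95 days.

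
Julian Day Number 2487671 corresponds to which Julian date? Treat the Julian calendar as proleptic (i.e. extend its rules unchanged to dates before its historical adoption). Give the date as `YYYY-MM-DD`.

JDN 2487671 is 28 November 2098 in the Gregorian calendar.
In the Julian calendar that day is 2098-11-15.

2098-11-15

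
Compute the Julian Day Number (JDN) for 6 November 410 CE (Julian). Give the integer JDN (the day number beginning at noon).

Equivalently 7 November 410 (proleptic Gregorian).
JDN 2400001 is 17 November 1858 CE (Gregorian), MJD 0; the target day is −528881 days from there, so JDN = 1871120.

1871120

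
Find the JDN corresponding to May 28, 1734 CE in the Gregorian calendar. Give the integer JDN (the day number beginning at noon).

2354538

JDN 2451545 is 1 January 2000 CE (Gregorian); the target day is −97007 days from there, so JDN = 2354538.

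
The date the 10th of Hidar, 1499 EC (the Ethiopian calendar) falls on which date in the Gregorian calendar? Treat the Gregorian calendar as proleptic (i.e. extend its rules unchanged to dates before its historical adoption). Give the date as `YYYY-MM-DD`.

Julian Day Number of the source date = 2271434.
Converting JDN 2271434 to the Gregorian calendar gives 16 November 1506 CE.

1506-11-16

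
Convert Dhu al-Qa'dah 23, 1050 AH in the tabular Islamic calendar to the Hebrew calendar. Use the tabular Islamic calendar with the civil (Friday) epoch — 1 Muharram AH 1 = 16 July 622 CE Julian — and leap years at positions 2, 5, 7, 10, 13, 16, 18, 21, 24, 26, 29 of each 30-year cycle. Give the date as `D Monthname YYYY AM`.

Both dates share Julian Day Number 2320488; in the Hebrew calendar that is 24 Adar 5401 AM.

24 Adar 5401 AM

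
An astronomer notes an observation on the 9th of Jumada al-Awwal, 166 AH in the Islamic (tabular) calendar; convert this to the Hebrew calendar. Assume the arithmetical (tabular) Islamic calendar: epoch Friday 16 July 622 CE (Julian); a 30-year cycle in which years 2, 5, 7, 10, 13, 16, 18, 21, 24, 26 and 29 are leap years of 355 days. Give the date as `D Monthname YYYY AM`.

The source date corresponds to 23 December 782 in the proleptic Gregorian calendar (JDN 2007036).
That day falls on 9 Tevet 4543 AM in the Hebrew calendar.

9 Tevet 4543 AM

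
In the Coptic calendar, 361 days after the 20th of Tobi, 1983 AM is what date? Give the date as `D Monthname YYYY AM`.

JDN of the 20th of Tobi, 1983 AM = 2549094.
2549094 + 361 = 2549455.
JDN 2549455 in the Coptic calendar is 15 Tobi 1984 AM.

15 Tobi 1984 AM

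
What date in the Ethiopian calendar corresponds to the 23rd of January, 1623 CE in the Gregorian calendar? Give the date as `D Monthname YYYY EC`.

18 Tir 1615 EC

Both dates share Julian Day Number 2313871; in the Ethiopian calendar that is 18 Tir 1615 EC.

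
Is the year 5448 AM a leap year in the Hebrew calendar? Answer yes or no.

yes

Hebrew year 5448 is year 14 of its 19-year Metonic cycle; leap years are at positions 3, 6, 8, 11, 14, 17, 19, so it is a leap year (13 months).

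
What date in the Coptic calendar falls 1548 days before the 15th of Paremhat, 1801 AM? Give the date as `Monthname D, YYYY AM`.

Koiak 18, 1797 AM

The starting date is JDN 2482674; 2482674 − 1548 = 2481126.
JDN 2481126 corresponds to Koiak 18, 1797 AM.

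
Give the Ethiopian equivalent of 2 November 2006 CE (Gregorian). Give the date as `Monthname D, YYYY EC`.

Both dates share Julian Day Number 2454042; in the Ethiopian calendar that is 23 Tikimt 1999 EC.

Tikimt 23, 1999 EC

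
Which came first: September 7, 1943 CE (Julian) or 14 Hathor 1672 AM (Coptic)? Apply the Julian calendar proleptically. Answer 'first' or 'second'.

first

Converting both to JDN: 2430988 vs 2435436; the smaller is the first.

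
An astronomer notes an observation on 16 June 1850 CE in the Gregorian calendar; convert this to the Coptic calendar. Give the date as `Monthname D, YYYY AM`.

Julian Day Number of the source date = 2396925.
Converting JDN 2396925 to the Coptic calendar gives 10 Paoni 1566 AM.

Paoni 10, 1566 AM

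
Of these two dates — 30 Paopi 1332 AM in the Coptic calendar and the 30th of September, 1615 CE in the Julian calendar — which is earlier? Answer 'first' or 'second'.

second

The two dates have Julian Day Numbers 2311237 and 2311209 respectively.
Since 2311209 < 2311237, the second date comes first.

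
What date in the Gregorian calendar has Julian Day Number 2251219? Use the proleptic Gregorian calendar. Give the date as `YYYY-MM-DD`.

1451-07-12

JDN 2451545 is 1 Jan 2000; 2251219 is −200326 days from there.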